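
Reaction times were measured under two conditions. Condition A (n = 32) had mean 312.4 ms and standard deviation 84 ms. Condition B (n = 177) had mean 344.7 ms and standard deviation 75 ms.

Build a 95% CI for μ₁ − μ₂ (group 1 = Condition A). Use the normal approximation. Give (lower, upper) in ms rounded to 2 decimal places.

(-63.43, -1.17)

Per-group SEs: s₁/√n₁ = 84/√32 = 14.8492, s₂/√n₂ = 75/√177 = 5.6373.
Unpooled SE of the difference: √(220.49874064 + 31.77915129) = 15.8833.
Margin of error = z* · SE = 1.960 × 15.8833 = 31.1313.
x̄₁ − x̄₂ = 312.4 − 344.7 = -32.3000.
CI: -32.3000 ± 31.1313 = (-63.43, -1.17).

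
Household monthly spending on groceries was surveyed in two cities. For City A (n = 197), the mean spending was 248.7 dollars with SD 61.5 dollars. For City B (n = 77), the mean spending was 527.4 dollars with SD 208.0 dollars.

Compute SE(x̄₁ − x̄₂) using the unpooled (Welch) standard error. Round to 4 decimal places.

Per-group SEs: s₁/√n₁ = 61.5/√197 = 4.3817, s₂/√n₂ = 208.0/√77 = 23.7038.
Unpooled SE of the difference: √(19.19929489 + 561.87013444) = 24.1054.

24.1054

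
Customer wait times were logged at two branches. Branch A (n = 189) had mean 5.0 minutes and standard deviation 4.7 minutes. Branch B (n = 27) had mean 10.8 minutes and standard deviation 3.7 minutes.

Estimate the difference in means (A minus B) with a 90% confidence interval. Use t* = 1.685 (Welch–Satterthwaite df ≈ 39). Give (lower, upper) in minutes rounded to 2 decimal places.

(-7.13, -4.47)

Standard errors of each mean: 4.7/√189 = 0.3419 and 3.7/√27 = 0.7121.
SE(x̄₁ − x̄₂) = √(0.3419² + 0.7121²) = 0.7899 for independent samples with unequal variances.
With t* = 1.685, the margin is 1.685 × 0.7899 = 1.3310.
x̄₁ − x̄₂ = 5.0 − 10.8 = -5.8000; the interval is -5.8000 ± 1.3310 = (-7.13, -4.47).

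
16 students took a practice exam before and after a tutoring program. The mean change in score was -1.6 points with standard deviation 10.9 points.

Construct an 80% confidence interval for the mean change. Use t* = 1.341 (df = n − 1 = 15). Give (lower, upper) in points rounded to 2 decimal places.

Paired design: SE = s_d/√n = 10.9/√16 = 2.7250.
t* = 1.341; margin of error = 1.341 × 2.7250 = 3.6542.
-1.6 ± 3.6542 → (-5.25, 2.05).

(-5.25, 2.05)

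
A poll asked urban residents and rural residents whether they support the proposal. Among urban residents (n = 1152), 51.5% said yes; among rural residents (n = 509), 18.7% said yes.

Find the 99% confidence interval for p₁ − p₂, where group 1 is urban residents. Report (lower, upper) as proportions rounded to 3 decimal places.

(0.270, 0.386)

The two standard errors are √(0.5150×0.4850/1152) = 0.01472 and √(0.1870×0.8130/509) = 0.01728.
Because the samples are independent, SE_diff = √(0.01472² + 0.01728²) = 0.02270.
Using z* = 2.576 for 99%, ME = 2.576 × 0.02270 = 0.05848.
p̂₁ − p̂₂ = 0.3280; interval 0.3280 ± 0.05848 gives (0.270, 0.386).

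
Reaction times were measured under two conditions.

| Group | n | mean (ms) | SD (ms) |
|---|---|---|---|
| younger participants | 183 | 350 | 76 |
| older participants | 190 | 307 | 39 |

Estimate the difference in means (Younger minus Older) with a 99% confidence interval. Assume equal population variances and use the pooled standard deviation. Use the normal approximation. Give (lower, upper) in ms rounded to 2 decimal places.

s_p = √[((n₁−1)s₁² + (n₂−1)s₂²)/(n₁+n₂−2)] = √[(182·76² + 189·39²)/371] = 60.0696.
SE = 60.0696·√(1/183 + 1/190) = 6.2217.
With z* = 2.576, margin = 2.576 × 6.2217 = 16.0271.
x̄₁ − x̄₂ = 350 − 307 = 43.0000; interval 43.0000 ± 16.0271 = (26.97, 59.03).

(26.97, 59.03)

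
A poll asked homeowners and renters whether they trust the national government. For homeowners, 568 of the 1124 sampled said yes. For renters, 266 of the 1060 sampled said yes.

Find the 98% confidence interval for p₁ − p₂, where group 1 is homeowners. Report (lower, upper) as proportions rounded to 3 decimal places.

(0.208, 0.301)

Sample proportions: 568/1124 = 0.5053, 266/1060 = 0.2509.
Each SE is √(p̂(1−p̂)/n): √(0.5053·0.4947/1124) = 0.01491 and √(0.2509·0.7491/1060) = 0.01332.
SE(p̂₁ − p̂₂) = √(SE₁² + SE₂²) = √(0.0002223081 + 0.0001774224) = 0.01999, since the two samples are independent.
At 98% confidence z* = 2.326; margin = 2.326 × 0.01999 = 0.04650.
The difference is 0.5053 − 0.2509 = 0.2544, so the interval is 0.2544 ± 0.04650 = (0.208, 0.301).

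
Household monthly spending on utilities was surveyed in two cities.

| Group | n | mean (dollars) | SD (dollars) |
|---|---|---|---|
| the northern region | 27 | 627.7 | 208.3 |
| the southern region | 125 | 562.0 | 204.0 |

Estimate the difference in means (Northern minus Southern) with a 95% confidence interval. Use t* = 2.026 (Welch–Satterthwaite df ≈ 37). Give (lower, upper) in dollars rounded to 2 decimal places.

(-23.53, 154.93)

SE₁ = s₁/√n₁ = 208.3/√27 = 40.0874; SE₂ = 204.0/√125 = 18.2463.
Independent samples, unequal variances: SE_diff = √(SE₁² + SE₂²) = √(1606.99963876 + 332.92746369) = 44.0446.
t* = 2.026, so margin of error = 2.026 × 44.0446 = 89.2344.
Difference in means = 627.7 − 562.0 = 65.7000.
65.7000 ± 89.2344 → (-23.53, 154.93).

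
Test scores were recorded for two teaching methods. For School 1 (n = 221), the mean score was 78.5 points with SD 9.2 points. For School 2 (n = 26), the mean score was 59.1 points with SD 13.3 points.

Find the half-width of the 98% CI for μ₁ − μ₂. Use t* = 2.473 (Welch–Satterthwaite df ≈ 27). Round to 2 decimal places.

Standard errors of each mean: 9.2/√221 = 0.6189 and 13.3/√26 = 2.6083.
SE(x̄₁ − x̄₂) = √(0.6189² + 2.6083²) = 2.6807 for independent samples with unequal variances.
With t* = 2.473, the margin is 2.473 × 2.6807 = 6.6294.

6.63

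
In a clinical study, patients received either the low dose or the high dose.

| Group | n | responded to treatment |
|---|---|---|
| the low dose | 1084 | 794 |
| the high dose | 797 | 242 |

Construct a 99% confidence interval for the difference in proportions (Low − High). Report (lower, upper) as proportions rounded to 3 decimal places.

First, p̂₁ = 794/1084 = 0.7325; p̂₂ = 242/797 = 0.3036.
The two standard errors are √(0.7325×0.2675/1084) = 0.01344 and √(0.3036×0.6964/797) = 0.01629.
Because the samples are independent, SE_diff = √(0.01344² + 0.01629²) = 0.02112.
Using z* = 2.576 for 99%, ME = 2.576 × 0.02112 = 0.05441.
p̂₁ − p̂₂ = 0.4289; interval 0.4289 ± 0.05441 gives (0.374, 0.483).

(0.374, 0.483)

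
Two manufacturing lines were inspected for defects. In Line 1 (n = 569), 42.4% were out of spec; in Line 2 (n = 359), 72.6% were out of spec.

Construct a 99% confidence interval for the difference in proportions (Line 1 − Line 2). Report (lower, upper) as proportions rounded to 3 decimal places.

SE₁ = √(p̂₁(1−p̂₁)/n₁) = √(0.4240·0.5760/569) = 0.02072; SE₂ = √(0.7260·0.2740/359) = 0.02354.
Independent samples: SE of the difference = √(SE₁² + SE₂²) = √(0.0004293184 + 0.0005541316) = 0.03136.
z* for 99% confidence is 2.576, so the margin of error is 2.576 × 0.03136 = 0.08078.
Point estimate p̂₁ − p̂₂ = 0.4240 − 0.7260 = -0.3020.
-0.3020 ± 0.08078 → (-0.383, -0.221).

(-0.383, -0.221)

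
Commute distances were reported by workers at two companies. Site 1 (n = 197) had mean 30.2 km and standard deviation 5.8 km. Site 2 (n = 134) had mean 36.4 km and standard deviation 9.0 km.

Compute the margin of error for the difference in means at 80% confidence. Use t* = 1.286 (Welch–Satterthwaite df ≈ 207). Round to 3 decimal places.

Per-group SEs: s₁/√n₁ = 5.8/√197 = 0.4132, s₂/√n₂ = 9.0/√134 = 0.7775.
Unpooled SE of the difference: √(0.17073424 + 0.60450625) = 0.8805.
Margin of error = t* · SE = 1.286 × 0.8805 = 1.1323.

1.132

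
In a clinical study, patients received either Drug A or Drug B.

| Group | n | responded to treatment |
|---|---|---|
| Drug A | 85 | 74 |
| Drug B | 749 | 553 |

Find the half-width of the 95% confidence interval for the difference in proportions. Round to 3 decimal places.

p̂₁ = 74/85 = 0.8706 and p̂₂ = 553/749 = 0.7383.
SE₁ = √(p̂₁(1−p̂₁)/n₁) = √(0.8706·0.1294/85) = 0.03641; SE₂ = √(0.7383·0.2617/749) = 0.01606.
Independent samples: SE of the difference = √(SE₁² + SE₂²) = √(0.0013256881 + 0.0002579236) = 0.03979.
z* for 95% confidence is 1.960, so the margin of error is 1.960 × 0.03979 = 0.07799.

0.078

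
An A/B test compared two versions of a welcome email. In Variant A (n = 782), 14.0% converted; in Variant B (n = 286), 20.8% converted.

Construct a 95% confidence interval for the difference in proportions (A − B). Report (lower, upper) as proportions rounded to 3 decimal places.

(-0.121, -0.015)

The two standard errors are √(0.1400×0.8600/782) = 0.01241 and √(0.2080×0.7920/286) = 0.02400.
Because the samples are independent, SE_diff = √(0.01241² + 0.02400²) = 0.02702.
Using z* = 1.960 for 95%, ME = 1.960 × 0.02702 = 0.05296.
p̂₁ − p̂₂ = -0.0680; interval -0.0680 ± 0.05296 gives (-0.121, -0.015).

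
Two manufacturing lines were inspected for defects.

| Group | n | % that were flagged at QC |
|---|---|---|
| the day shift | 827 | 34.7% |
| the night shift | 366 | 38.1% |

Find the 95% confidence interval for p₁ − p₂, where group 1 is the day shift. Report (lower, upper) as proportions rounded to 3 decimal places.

The two standard errors are √(0.3470×0.6530/827) = 0.01655 and √(0.3810×0.6190/366) = 0.02538.
Because the samples are independent, SE_diff = √(0.01655² + 0.02538²) = 0.03030.
Using z* = 1.960 for 95%, ME = 1.960 × 0.03030 = 0.05939.
p̂₁ − p̂₂ = -0.0340; interval -0.0340 ± 0.05939 gives (-0.093, 0.025).

(-0.093, 0.025)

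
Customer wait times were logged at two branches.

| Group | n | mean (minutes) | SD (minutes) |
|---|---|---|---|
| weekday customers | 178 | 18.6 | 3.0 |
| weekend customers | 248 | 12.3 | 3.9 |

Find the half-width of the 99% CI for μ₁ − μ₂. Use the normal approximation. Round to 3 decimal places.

Per-group SEs: s₁/√n₁ = 3.0/√178 = 0.2249, s₂/√n₂ = 3.9/√248 = 0.2477.
Unpooled SE of the difference: √(0.05058001 + 0.06135529) = 0.3346.
Margin of error = z* · SE = 2.576 × 0.3346 = 0.8619.

0.862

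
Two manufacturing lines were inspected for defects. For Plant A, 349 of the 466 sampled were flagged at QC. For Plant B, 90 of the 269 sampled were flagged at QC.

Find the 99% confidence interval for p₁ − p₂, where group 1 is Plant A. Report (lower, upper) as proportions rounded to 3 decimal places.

(0.324, 0.505)

p̂₁ = 349/466 = 0.7489 and p̂₂ = 90/269 = 0.3346.
SE₁ = √(p̂₁(1−p̂₁)/n₁) = √(0.7489·0.2511/466) = 0.02009; SE₂ = √(0.3346·0.6654/269) = 0.02877.
Independent samples: SE of the difference = √(SE₁² + SE₂²) = √(0.0004036081 + 0.0008277129) = 0.03509.
z* for 99% confidence is 2.576, so the margin of error is 2.576 × 0.03509 = 0.09039.
Point estimate p̂₁ − p̂₂ = 0.7489 − 0.3346 = 0.4143.
0.4143 ± 0.09039 → (0.324, 0.505).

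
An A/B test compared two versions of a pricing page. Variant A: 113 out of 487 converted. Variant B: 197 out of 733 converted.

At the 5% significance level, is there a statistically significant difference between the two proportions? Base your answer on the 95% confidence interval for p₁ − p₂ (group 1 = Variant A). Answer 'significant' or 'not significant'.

not significant

Sample proportions: 113/487 = 0.2320, 197/733 = 0.2688.
Each SE is √(p̂(1−p̂)/n): √(0.2320·0.7680/487) = 0.01913 and √(0.2688·0.7312/733) = 0.01637.
SE(p̂₁ − p̂₂) = √(SE₁² + SE₂²) = √(0.0003659569 + 0.0002679769) = 0.02518, since the two samples are independent.
At 95% confidence z* = 1.960; margin = 1.960 × 0.02518 = 0.04935.
The difference is 0.2320 − 0.2688 = -0.0368, so the interval is -0.0368 ± 0.04935 = (-0.08615, 0.01255).
The interval (-0.08615, 0.01255) contains 0, so the difference is not significant.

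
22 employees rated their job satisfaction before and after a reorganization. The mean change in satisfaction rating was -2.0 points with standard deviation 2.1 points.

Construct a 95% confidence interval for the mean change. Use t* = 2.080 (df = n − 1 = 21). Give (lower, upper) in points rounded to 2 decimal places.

Paired design: SE = s_d/√n = 2.1/√22 = 0.4477.
t* = 2.080; margin of error = 2.080 × 0.4477 = 0.9312.
-2.0 ± 0.9312 → (-2.93, -1.07).

(-2.93, -1.07)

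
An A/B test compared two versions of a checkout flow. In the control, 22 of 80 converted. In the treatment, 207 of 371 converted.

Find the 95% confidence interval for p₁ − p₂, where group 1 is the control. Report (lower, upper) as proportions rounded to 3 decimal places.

First, p̂₁ = 22/80 = 0.2750; p̂₂ = 207/371 = 0.5580.
The two standard errors are √(0.2750×0.7250/80) = 0.04992 and √(0.5580×0.4420/371) = 0.02578.
Because the samples are independent, SE_diff = √(0.04992² + 0.02578²) = 0.05618.
Using z* = 1.960 for 95%, ME = 1.960 × 0.05618 = 0.11011.
p̂₁ − p̂₂ = -0.2830; interval -0.2830 ± 0.11011 gives (-0.393, -0.173).

(-0.393, -0.173)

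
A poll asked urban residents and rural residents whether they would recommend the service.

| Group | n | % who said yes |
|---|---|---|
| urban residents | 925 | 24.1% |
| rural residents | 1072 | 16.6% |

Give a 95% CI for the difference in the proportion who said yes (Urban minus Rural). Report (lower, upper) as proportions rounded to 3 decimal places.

(0.040, 0.110)

Each SE is √(p̂(1−p̂)/n): √(0.2410·0.7590/925) = 0.01406 and √(0.1660·0.8340/1072) = 0.01136.
SE(p̂₁ − p̂₂) = √(SE₁² + SE₂²) = √(0.0001976836 + 0.0001290496) = 0.01808, since the two samples are independent.
At 95% confidence z* = 1.960; margin = 1.960 × 0.01808 = 0.03544.
The difference is 0.2410 − 0.1660 = 0.0750, so the interval is 0.0750 ± 0.03544 = (0.040, 0.110).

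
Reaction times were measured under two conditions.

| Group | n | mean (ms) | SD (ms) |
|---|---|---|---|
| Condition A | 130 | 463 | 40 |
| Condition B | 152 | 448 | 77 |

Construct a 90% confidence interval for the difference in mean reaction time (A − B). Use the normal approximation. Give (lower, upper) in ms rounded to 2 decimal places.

(3.22, 26.78)

Per-group SEs: s₁/√n₁ = 40/√130 = 3.5082, s₂/√n₂ = 77/√152 = 6.2455.
Unpooled SE of the difference: √(12.30746724 + 39.00627025) = 7.1634.
Margin of error = z* · SE = 1.645 × 7.1634 = 11.7838.
x̄₁ − x̄₂ = 463 − 448 = 15.0000.
CI: 15.0000 ± 11.7838 = (3.22, 26.78).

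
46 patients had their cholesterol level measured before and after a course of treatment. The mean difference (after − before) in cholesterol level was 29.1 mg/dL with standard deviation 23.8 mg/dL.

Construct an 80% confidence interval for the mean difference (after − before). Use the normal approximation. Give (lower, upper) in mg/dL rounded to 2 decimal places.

(24.60, 33.60)

Paired design: SE = s_d/√n = 23.8/√46 = 3.5091.
z* = 1.282; margin of error = 1.282 × 3.5091 = 4.4987.
29.1 ± 4.4987 → (24.60, 33.60).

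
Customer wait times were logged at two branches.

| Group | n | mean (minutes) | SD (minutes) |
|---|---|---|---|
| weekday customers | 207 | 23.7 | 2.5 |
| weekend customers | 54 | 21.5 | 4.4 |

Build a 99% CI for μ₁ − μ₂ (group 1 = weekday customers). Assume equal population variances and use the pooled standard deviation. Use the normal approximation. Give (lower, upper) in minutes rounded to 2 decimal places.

(1.02, 3.38)

Pooled variance s_p² = [206·2.5² + 53·4.4²] / (207+54−2) = 8.9327, so s_p = 2.9888.
SE_diff = s_p·√(1/n₁ + 1/n₂) = 2.9888·√(1/207 + 1/54) = 0.4567.
z* = 2.576; margin = 2.576 × 0.4567 = 1.1765.
Difference = 23.7 − 21.5 = 2.2000.
2.2000 ± 1.1765 → (1.02, 3.38).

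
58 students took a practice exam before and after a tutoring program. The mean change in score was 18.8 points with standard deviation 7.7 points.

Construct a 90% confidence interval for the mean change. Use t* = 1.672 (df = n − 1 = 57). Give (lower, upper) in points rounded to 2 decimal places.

Paired design: SE = s_d/√n = 7.7/√58 = 1.0111.
t* = 1.672; margin of error = 1.672 × 1.0111 = 1.6906.
18.8 ± 1.6906 → (17.11, 20.49).

(17.11, 20.49)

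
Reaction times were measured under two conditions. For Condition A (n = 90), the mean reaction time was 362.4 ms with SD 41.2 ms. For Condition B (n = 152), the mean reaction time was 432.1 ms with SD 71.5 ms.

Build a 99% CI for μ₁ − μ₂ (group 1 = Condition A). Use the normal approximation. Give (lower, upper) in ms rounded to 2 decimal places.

(-88.36, -51.04)

Per-group SEs: s₁/√n₁ = 41.2/√90 = 4.3429, s₂/√n₂ = 71.5/√152 = 5.7994.
Unpooled SE of the difference: √(18.86078041 + 33.63304036) = 7.2453.
Margin of error = z* · SE = 2.576 × 7.2453 = 18.6639.
x̄₁ − x̄₂ = 362.4 − 432.1 = -69.7000.
CI: -69.7000 ± 18.6639 = (-88.36, -51.04).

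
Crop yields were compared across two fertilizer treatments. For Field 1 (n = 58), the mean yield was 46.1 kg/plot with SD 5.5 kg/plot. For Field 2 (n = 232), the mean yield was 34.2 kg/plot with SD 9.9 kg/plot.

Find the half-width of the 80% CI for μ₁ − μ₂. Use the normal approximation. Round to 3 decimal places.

Standard errors of each mean: 5.5/√58 = 0.7222 and 9.9/√232 = 0.6500.
SE(x̄₁ − x̄₂) = √(0.7222² + 0.6500²) = 0.9716 for independent samples with unequal variances.
With z* = 1.282, the margin is 1.282 × 0.9716 = 1.2456.

1.246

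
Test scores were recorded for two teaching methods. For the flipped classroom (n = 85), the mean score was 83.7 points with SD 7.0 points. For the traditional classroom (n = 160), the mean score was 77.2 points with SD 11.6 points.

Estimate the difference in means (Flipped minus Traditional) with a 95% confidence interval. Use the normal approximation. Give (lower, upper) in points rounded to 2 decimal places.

(4.17, 8.83)

Per-group SEs: s₁/√n₁ = 7.0/√85 = 0.7593, s₂/√n₂ = 11.6/√160 = 0.9171.
Unpooled SE of the difference: √(0.57653649 + 0.84107241) = 1.1906.
Margin of error = z* · SE = 1.960 × 1.1906 = 2.3336.
x̄₁ − x̄₂ = 83.7 − 77.2 = 6.5000.
CI: 6.5000 ± 2.3336 = (4.17, 8.83).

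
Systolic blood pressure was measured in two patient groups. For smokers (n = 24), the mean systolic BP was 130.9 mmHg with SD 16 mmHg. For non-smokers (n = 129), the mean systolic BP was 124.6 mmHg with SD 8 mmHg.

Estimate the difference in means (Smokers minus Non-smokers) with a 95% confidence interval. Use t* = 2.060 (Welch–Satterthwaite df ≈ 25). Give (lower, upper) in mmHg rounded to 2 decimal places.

SE₁ = s₁/√n₁ = 16/√24 = 3.2660; SE₂ = 8/√129 = 0.7044.
Independent samples, unequal variances: SE_diff = √(SE₁² + SE₂²) = √(10.666756 + 0.49617936) = 3.3411.
t* = 2.060, so margin of error = 2.060 × 3.3411 = 6.8827.
Difference in means = 130.9 − 124.6 = 6.3000.
6.3000 ± 6.8827 → (-0.58, 13.18).

(-0.58, 13.18)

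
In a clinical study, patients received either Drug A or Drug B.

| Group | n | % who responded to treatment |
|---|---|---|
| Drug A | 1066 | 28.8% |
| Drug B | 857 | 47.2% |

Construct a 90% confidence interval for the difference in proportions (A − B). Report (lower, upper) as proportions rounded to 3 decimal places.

(-0.220, -0.148)

SE₁ = √(p̂₁(1−p̂₁)/n₁) = √(0.2880·0.7120/1066) = 0.01387; SE₂ = √(0.4720·0.5280/857) = 0.01705.
Independent samples: SE of the difference = √(SE₁² + SE₂²) = √(0.0001923769 + 0.0002907025) = 0.02198.
z* for 90% confidence is 1.645, so the margin of error is 1.645 × 0.02198 = 0.03616.
Point estimate p̂₁ − p̂₂ = 0.2880 − 0.4720 = -0.1840.
-0.1840 ± 0.03616 → (-0.220, -0.148).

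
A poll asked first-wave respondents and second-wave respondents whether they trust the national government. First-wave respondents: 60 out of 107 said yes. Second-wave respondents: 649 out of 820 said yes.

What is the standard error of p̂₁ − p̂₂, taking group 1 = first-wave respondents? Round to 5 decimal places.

0.05003

p̂₁ = 60/107 = 0.5607 and p̂₂ = 649/820 = 0.7915.
SE₁ = √(p̂₁(1−p̂₁)/n₁) = √(0.5607·0.4393/107) = 0.04798; SE₂ = √(0.7915·0.2085/820) = 0.01419.
Independent samples: SE of the difference = √(SE₁² + SE₂²) = √(0.0023020804 + 0.0002013561) = 0.05003.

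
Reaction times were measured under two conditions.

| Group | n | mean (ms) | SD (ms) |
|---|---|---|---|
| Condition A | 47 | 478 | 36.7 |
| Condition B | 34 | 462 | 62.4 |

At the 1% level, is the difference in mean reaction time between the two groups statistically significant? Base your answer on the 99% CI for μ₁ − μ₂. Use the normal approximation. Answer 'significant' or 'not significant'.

not significant

Standard errors of each mean: 36.7/√47 = 5.3532 and 62.4/√34 = 10.7015.
SE(x̄₁ − x̄₂) = √(5.3532² + 10.7015²) = 11.9657 for independent samples with unequal variances.
With z* = 2.576, the margin is 2.576 × 11.9657 = 30.8236.
x̄₁ − x̄₂ = 478 − 462 = 16.0000; the interval is 16.0000 ± 30.8236 = (-14.8236, 46.8236).
The interval (-14.8236, 46.8236) contains 0, so the difference is not significant.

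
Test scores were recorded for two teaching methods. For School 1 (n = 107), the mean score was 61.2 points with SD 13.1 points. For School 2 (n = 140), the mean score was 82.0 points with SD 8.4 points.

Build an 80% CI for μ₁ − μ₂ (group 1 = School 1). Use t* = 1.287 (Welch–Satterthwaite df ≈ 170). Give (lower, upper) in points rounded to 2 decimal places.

Per-group SEs: s₁/√n₁ = 13.1/√107 = 1.2664, s₂/√n₂ = 8.4/√140 = 0.7099.
Unpooled SE of the difference: √(1.60376896 + 0.50395801) = 1.4518.
Margin of error = t* · SE = 1.287 × 1.4518 = 1.8685.
x̄₁ − x̄₂ = 61.2 − 82.0 = -20.8000.
CI: -20.8000 ± 1.8685 = (-22.67, -18.93).

(-22.67, -18.93)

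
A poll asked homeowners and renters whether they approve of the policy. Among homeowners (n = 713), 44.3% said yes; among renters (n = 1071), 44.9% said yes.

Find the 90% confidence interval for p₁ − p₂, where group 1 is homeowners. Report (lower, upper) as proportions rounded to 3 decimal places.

The two standard errors are √(0.4430×0.5570/713) = 0.01860 and √(0.4490×0.5510/1071) = 0.01520.
Because the samples are independent, SE_diff = √(0.01860² + 0.01520²) = 0.02402.
Using z* = 1.645 for 90%, ME = 1.645 × 0.02402 = 0.03951.
p̂₁ − p̂₂ = -0.0060; interval -0.0060 ± 0.03951 gives (-0.046, 0.034).

(-0.046, 0.034)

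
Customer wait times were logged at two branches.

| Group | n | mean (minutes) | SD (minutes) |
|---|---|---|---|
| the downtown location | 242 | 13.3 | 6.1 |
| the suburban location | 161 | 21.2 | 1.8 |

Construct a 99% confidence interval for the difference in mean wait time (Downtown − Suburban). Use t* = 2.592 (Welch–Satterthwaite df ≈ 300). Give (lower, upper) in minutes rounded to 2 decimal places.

Standard errors of each mean: 6.1/√242 = 0.3921 and 1.8/√161 = 0.1419.
SE(x̄₁ − x̄₂) = √(0.3921² + 0.1419²) = 0.4170 for independent samples with unequal variances.
With t* = 2.592, the margin is 2.592 × 0.4170 = 1.0809.
x̄₁ − x̄₂ = 13.3 − 21.2 = -7.9000; the interval is -7.9000 ± 1.0809 = (-8.98, -6.82).

(-8.98, -6.82)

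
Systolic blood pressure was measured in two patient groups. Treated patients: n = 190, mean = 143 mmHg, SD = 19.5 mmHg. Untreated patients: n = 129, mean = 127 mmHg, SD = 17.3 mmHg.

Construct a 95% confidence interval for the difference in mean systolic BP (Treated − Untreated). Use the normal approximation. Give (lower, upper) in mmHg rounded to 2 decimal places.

SE₁ = s₁/√n₁ = 19.5/√190 = 1.4147; SE₂ = 17.3/√129 = 1.5232.
Independent samples, unequal variances: SE_diff = √(SE₁² + SE₂²) = √(2.00137609 + 2.32013824) = 2.0788.
z* = 1.960, so margin of error = 1.960 × 2.0788 = 4.0744.
Difference in means = 143 − 127 = 16.0000.
16.0000 ± 4.0744 → (11.93, 20.07).

(11.93, 20.07)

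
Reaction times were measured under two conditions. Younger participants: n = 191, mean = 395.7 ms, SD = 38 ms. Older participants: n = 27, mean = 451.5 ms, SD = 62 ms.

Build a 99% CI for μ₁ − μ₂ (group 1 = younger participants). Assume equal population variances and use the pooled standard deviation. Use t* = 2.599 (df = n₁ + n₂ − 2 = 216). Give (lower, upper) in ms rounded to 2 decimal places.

(-78.04, -33.56)

Pooled variance s_p² = [190·38² + 26·62²] / (191+27−2) = 1732.8889, so s_p = 41.6280.
SE_diff = s_p·√(1/n₁ + 1/n₂) = 41.6280·√(1/191 + 1/27) = 8.5588.
t* = 2.599; margin = 2.599 × 8.5588 = 22.2443.
Difference = 395.7 − 451.5 = -55.8000.
-55.8000 ± 22.2443 → (-78.04, -33.56).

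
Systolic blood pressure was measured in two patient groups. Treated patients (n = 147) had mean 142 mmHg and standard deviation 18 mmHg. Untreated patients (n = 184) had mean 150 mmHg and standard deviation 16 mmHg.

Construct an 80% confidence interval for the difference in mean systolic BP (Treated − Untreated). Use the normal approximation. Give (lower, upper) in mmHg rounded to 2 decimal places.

(-10.43, -5.57)

Standard errors of each mean: 18/√147 = 1.4846 and 16/√184 = 1.1795.
SE(x̄₁ − x̄₂) = √(1.4846² + 1.1795²) = 1.8961 for independent samples with unequal variances.
With z* = 1.282, the margin is 1.282 × 1.8961 = 2.4308.
x̄₁ − x̄₂ = 142 − 150 = -8.0000; the interval is -8.0000 ± 2.4308 = (-10.43, -5.57).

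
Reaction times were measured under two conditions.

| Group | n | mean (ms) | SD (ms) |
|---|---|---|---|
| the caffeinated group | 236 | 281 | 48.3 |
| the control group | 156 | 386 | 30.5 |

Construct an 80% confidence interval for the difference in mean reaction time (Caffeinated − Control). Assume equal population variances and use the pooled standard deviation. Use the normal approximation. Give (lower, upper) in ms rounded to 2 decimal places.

Pooled variance s_p² = [235·48.3² + 155·30.5²] / (236+156−2) = 1775.4305, so s_p = 42.1359.
SE_diff = s_p·√(1/n₁ + 1/n₂) = 42.1359·√(1/236 + 1/156) = 4.3479.
z* = 1.282; margin = 1.282 × 4.3479 = 5.5740.
Difference = 281 − 386 = -105.0000.
-105.0000 ± 5.5740 → (-110.57, -99.43).

(-110.57, -99.43)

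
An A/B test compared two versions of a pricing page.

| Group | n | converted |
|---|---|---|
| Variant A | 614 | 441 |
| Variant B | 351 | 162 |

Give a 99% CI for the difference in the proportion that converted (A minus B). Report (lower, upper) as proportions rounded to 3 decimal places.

(0.174, 0.340)

Sample proportions: 441/614 = 0.7182, 162/351 = 0.4615.
Each SE is √(p̂(1−p̂)/n): √(0.7182·0.2818/614) = 0.01816 and √(0.4615·0.5385/351) = 0.02661.
SE(p̂₁ − p̂₂) = √(SE₁² + SE₂²) = √(0.0003297856 + 0.0007080921) = 0.03222, since the two samples are independent.
At 99% confidence z* = 2.576; margin = 2.576 × 0.03222 = 0.08300.
The difference is 0.7182 − 0.4615 = 0.2567, so the interval is 0.2567 ± 0.08300 = (0.174, 0.340).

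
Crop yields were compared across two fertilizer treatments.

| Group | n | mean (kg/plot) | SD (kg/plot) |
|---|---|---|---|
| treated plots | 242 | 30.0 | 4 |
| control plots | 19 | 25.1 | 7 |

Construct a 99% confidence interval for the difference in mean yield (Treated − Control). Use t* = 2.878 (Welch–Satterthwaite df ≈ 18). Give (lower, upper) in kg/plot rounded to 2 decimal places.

(0.22, 9.58)

Per-group SEs: s₁/√n₁ = 4/√242 = 0.2571, s₂/√n₂ = 7/√19 = 1.6059.
Unpooled SE of the difference: √(0.06610041 + 2.57891481) = 1.6264.
Margin of error = t* · SE = 2.878 × 1.6264 = 4.6808.
x̄₁ − x̄₂ = 30.0 − 25.1 = 4.9000.
CI: 4.9000 ± 4.6808 = (0.22, 9.58).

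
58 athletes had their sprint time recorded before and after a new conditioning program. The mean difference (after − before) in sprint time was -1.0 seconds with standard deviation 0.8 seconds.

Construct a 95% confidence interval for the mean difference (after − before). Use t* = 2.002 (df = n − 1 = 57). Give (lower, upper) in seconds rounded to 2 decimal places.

This is a matched-pairs design, so SE = s_d/√n = 0.8/√58 = 0.1050.
Margin = 2.002 × 0.1050 = 0.2102; the interval is -1.0 ± 0.2102 = (-1.21, -0.79).

(-1.21, -0.79)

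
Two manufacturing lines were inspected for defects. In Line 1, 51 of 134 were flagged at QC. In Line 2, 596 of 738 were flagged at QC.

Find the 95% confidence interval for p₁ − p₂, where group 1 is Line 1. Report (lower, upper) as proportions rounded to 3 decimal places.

Sample proportions: 51/134 = 0.3806, 596/738 = 0.8076.
Each SE is √(p̂(1−p̂)/n): √(0.3806·0.6194/134) = 0.04194 and √(0.8076·0.1924/738) = 0.01451.
SE(p̂₁ − p̂₂) = √(SE₁² + SE₂²) = √(0.0017589636 + 0.0002105401) = 0.04438, since the two samples are independent.
At 95% confidence z* = 1.960; margin = 1.960 × 0.04438 = 0.08698.
The difference is 0.3806 − 0.8076 = -0.4270, so the interval is -0.4270 ± 0.08698 = (-0.514, -0.340).

(-0.514, -0.340)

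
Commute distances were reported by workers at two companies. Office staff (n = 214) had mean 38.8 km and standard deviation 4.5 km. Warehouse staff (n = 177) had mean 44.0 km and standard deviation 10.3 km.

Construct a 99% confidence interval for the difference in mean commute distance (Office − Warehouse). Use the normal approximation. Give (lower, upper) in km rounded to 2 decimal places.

(-7.35, -3.05)

Standard errors of each mean: 4.5/√214 = 0.3076 and 10.3/√177 = 0.7742.
SE(x̄₁ − x̄₂) = √(0.3076² + 0.7742²) = 0.8331 for independent samples with unequal variances.
With z* = 2.576, the margin is 2.576 × 0.8331 = 2.1461.
x̄₁ − x̄₂ = 38.8 − 44.0 = -5.2000; the interval is -5.2000 ± 2.1461 = (-7.35, -3.05).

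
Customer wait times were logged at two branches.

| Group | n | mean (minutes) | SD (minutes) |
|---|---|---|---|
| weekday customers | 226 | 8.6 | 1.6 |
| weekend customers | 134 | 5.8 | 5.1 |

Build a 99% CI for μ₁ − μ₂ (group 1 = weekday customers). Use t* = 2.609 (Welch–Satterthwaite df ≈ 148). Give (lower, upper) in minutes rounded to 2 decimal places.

Standard errors of each mean: 1.6/√226 = 0.1064 and 5.1/√134 = 0.4406.
SE(x̄₁ − x̄₂) = √(0.1064² + 0.4406²) = 0.4533 for independent samples with unequal variances.
With t* = 2.609, the margin is 2.609 × 0.4533 = 1.1827.
x̄₁ − x̄₂ = 8.6 − 5.8 = 2.8000; the interval is 2.8000 ± 1.1827 = (1.62, 3.98).

(1.62, 3.98)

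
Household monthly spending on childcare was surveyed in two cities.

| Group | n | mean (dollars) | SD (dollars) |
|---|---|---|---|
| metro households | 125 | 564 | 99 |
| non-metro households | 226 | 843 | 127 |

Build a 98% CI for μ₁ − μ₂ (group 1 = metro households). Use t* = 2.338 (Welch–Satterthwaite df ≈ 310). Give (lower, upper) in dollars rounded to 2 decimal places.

(-307.61, -250.39)

SE₁ = s₁/√n₁ = 99/√125 = 8.8548; SE₂ = 127/√226 = 8.4479.
Independent samples, unequal variances: SE_diff = √(SE₁² + SE₂²) = √(78.40748304 + 71.36701441) = 12.2382.
t* = 2.338, so margin of error = 2.338 × 12.2382 = 28.6129.
Difference in means = 564 − 843 = -279.0000.
-279.0000 ± 28.6129 → (-307.61, -250.39).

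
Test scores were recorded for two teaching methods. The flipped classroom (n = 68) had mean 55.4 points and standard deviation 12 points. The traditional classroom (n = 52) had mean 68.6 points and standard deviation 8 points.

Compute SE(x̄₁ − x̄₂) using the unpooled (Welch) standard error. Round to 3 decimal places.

Per-group SEs: s₁/√n₁ = 12/√68 = 1.4552, s₂/√n₂ = 8/√52 = 1.1094.
Unpooled SE of the difference: √(2.11760704 + 1.23076836) = 1.8299.

1.830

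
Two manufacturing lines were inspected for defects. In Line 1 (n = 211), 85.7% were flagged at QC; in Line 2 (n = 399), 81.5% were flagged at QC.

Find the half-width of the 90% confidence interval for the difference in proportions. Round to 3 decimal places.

SE₁ = √(p̂₁(1−p̂₁)/n₁) = √(0.8570·0.1430/211) = 0.02410; SE₂ = √(0.8150·0.1850/399) = 0.01944.
Independent samples: SE of the difference = √(SE₁² + SE₂²) = √(0.00058081 + 0.0003779136) = 0.03096.
z* for 90% confidence is 1.645, so the margin of error is 1.645 × 0.03096 = 0.05093.

0.051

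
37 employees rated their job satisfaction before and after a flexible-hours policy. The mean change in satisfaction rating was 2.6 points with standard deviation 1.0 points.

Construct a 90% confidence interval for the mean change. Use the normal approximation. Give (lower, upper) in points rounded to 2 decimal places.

(2.33, 2.87)

This is a matched-pairs design, so SE = s_d/√n = 1.0/√37 = 0.1644.
Margin = 1.645 × 0.1644 = 0.2704; the interval is 2.6 ± 0.2704 = (2.33, 2.87).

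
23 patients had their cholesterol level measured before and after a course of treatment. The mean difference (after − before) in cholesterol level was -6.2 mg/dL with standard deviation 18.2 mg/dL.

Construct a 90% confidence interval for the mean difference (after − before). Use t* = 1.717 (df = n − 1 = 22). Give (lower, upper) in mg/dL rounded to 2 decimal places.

(-12.72, 0.32)

Paired design: SE = s_d/√n = 18.2/√23 = 3.7950.
t* = 1.717; margin of error = 1.717 × 3.7950 = 6.5160.
-6.2 ± 6.5160 → (-12.72, 0.32).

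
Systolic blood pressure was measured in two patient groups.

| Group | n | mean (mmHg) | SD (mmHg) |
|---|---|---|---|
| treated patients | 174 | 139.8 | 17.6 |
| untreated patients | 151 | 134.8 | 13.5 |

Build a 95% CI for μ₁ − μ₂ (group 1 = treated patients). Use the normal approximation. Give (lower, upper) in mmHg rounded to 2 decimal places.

Standard errors of each mean: 17.6/√174 = 1.3343 and 13.5/√151 = 1.0986.
SE(x̄₁ − x̄₂) = √(1.3343² + 1.0986²) = 1.7284 for independent samples with unequal variances.
With z* = 1.960, the margin is 1.960 × 1.7284 = 3.3877.
x̄₁ − x̄₂ = 139.8 − 134.8 = 5.0000; the interval is 5.0000 ± 3.3877 = (1.61, 8.39).

(1.61, 8.39)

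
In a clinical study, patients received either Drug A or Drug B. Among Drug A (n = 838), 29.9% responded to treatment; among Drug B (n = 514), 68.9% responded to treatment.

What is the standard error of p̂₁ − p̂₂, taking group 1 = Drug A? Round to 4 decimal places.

SE₁ = √(p̂₁(1−p̂₁)/n₁) = √(0.2990·0.7010/838) = 0.01582; SE₂ = √(0.6890·0.3110/514) = 0.02042.
Independent samples: SE of the difference = √(SE₁² + SE₂²) = √(0.0002502724 + 0.0004169764) = 0.02583.

0.0258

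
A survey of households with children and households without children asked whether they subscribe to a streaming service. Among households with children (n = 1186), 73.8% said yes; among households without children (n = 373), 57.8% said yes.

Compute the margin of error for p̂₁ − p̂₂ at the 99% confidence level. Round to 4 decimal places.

Each SE is √(p̂(1−p̂)/n): √(0.7380·0.2620/1186) = 0.01277 and √(0.5780·0.4220/373) = 0.02557.
SE(p̂₁ − p̂₂) = √(SE₁² + SE₂²) = √(0.0001630729 + 0.0006538249) = 0.02858, since the two samples are independent.
At 99% confidence z* = 2.576; margin = 2.576 × 0.02858 = 0.07362.

0.0736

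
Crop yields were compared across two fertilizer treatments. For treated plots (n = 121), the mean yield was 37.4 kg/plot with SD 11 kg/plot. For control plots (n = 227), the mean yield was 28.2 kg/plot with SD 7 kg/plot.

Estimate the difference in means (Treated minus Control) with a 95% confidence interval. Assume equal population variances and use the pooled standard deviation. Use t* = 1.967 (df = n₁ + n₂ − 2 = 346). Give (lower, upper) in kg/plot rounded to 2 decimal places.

(7.30, 11.10)

Pooled variance s_p² = [120·11² + 226·7²] / (121+227−2) = 73.9711, so s_p = 8.6006.
SE_diff = s_p·√(1/n₁ + 1/n₂) = 8.6006·√(1/121 + 1/227) = 0.9681.
t* = 1.967; margin = 1.967 × 0.9681 = 1.9043.
Difference = 37.4 − 28.2 = 9.2000.
9.2000 ± 1.9043 → (7.30, 11.10).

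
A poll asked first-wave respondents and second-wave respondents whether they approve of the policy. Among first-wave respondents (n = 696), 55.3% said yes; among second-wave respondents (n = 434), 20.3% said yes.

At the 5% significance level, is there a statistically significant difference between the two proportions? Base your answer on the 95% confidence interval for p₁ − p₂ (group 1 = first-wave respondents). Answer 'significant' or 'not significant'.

significant

Each SE is √(p̂(1−p̂)/n): √(0.5530·0.4470/696) = 0.01885 and √(0.2030·0.7970/434) = 0.01931.
SE(p̂₁ − p̂₂) = √(SE₁² + SE₂²) = √(0.0003553225 + 0.0003728761) = 0.02699, since the two samples are independent.
At 95% confidence z* = 1.960; margin = 1.960 × 0.02699 = 0.05290.
The difference is 0.5530 − 0.2030 = 0.3500, so the interval is 0.3500 ± 0.05290 = (0.29710, 0.40290).
The interval (0.29710, 0.40290) does not contain 0, so the difference is significant.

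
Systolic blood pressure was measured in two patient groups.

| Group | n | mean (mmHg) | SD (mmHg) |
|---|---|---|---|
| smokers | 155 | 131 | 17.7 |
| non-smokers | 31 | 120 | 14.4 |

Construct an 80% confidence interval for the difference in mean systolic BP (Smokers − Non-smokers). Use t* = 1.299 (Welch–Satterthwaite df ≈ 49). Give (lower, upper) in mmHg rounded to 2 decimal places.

Per-group SEs: s₁/√n₁ = 17.7/√155 = 1.4217, s₂/√n₂ = 14.4/√31 = 2.5863.
Unpooled SE of the difference: √(2.02123089 + 6.68894769) = 2.9513.
Margin of error = t* · SE = 1.299 × 2.9513 = 3.8337.
x̄₁ − x̄₂ = 131 − 120 = 11.0000.
CI: 11.0000 ± 3.8337 = (7.17, 14.83).

(7.17, 14.83)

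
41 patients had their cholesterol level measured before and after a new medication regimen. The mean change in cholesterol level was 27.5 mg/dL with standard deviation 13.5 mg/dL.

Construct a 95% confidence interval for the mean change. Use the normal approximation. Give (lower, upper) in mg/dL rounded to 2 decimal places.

(23.37, 31.63)

Paired design: SE = s_d/√n = 13.5/√41 = 2.1083.
z* = 1.960; margin of error = 1.960 × 2.1083 = 4.1323.
27.5 ± 4.1323 → (23.37, 31.63).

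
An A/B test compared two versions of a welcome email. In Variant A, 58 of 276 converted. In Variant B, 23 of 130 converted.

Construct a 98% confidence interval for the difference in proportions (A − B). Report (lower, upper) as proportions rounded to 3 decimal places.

(-0.063, 0.130)

First, p̂₁ = 58/276 = 0.2101; p̂₂ = 23/130 = 0.1769.
The two standard errors are √(0.2101×0.7899/276) = 0.02452 and √(0.1769×0.8231/130) = 0.03347.
Because the samples are independent, SE_diff = √(0.02452² + 0.03347²) = 0.04149.
Using z* = 2.326 for 98%, ME = 2.326 × 0.04149 = 0.09651.
p̂₁ − p̂₂ = 0.0332; interval 0.0332 ± 0.09651 gives (-0.063, 0.130).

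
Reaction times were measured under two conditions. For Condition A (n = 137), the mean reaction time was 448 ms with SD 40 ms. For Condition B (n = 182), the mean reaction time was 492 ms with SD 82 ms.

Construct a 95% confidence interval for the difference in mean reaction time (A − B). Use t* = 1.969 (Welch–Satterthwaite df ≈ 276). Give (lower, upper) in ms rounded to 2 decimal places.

(-57.73, -30.27)

SE₁ = s₁/√n₁ = 40/√137 = 3.4174; SE₂ = 82/√182 = 6.0782.
Independent samples, unequal variances: SE_diff = √(SE₁² + SE₂²) = √(11.67862276 + 36.94451524) = 6.9730.
t* = 1.969, so margin of error = 1.969 × 6.9730 = 13.7298.
Difference in means = 448 − 492 = -44.0000.
-44.0000 ± 13.7298 → (-57.73, -30.27).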